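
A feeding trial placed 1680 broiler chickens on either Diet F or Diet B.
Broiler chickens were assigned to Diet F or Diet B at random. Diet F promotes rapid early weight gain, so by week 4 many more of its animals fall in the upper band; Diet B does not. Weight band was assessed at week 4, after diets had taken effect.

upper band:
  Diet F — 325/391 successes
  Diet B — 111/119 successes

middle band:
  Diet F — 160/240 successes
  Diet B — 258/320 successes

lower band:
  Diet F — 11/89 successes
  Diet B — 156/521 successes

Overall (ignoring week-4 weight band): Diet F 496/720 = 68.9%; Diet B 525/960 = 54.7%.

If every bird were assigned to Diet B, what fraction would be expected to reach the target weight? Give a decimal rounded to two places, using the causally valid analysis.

Week-4 weight band is recorded after the diet and is itself shifted by it — it sits on the causal path from diet to outcome. Conditioning on a mediator would strip out part of the effect we want; the pooled comparison gives the total causal effect.
So P(outcome | do(Diet B)) is just the pooled rate for Diet B: 525/960 = 0.547.

0.55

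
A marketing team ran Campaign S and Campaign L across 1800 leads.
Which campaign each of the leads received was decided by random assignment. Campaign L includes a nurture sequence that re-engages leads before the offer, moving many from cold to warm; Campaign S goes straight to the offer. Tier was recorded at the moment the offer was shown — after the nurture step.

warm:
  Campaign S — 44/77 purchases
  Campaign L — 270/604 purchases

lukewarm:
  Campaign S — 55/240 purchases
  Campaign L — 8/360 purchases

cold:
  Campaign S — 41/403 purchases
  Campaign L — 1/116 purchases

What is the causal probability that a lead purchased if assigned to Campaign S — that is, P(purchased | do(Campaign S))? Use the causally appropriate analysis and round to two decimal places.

Engagement tier here is a post-treatment variable shaped by the campaign; conditioning on it would introduce bias rather than remove it. The overall comparison is the causal one.
So P(outcome | do(Campaign S)) is just the pooled rate for Campaign S: 140/720 = 0.194.

0.19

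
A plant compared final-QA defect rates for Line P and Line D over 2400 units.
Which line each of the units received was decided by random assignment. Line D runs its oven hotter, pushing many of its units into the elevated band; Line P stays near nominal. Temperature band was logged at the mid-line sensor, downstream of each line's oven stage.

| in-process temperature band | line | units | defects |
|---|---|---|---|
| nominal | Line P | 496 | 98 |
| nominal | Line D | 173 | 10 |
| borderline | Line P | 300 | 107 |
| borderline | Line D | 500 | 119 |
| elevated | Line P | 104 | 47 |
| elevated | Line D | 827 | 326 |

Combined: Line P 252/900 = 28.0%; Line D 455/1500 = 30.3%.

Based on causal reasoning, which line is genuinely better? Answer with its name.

In-process temperature band lies on the pathway line → in-process temperature band → outcome, so adjusting for it blocks the indirect effect. For the total causal effect of line, use the unadjusted pooled rates.
Pooled: Line P 28.0% vs Line D 30.3%; Line P is lower overall.

Line P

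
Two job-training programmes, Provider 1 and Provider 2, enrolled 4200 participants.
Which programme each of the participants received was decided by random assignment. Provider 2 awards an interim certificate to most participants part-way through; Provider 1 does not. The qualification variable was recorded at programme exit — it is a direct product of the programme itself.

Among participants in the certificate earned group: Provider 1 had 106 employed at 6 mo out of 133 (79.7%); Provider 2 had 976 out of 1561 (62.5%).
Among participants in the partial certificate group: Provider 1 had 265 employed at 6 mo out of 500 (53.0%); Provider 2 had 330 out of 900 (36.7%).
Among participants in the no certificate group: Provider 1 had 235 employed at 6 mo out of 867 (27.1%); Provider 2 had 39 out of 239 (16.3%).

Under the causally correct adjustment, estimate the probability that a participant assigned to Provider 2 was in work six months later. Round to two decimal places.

Qualification attained during the programme is recorded after the programme and is itself shifted by it — it sits on the causal path from programme to outcome. Conditioning on a mediator would strip out part of the effect we want; the pooled comparison gives the total causal effect.
So P(outcome | do(Provider 2)) is just the pooled rate for Provider 2: 1345/2700 = 0.498.

0.50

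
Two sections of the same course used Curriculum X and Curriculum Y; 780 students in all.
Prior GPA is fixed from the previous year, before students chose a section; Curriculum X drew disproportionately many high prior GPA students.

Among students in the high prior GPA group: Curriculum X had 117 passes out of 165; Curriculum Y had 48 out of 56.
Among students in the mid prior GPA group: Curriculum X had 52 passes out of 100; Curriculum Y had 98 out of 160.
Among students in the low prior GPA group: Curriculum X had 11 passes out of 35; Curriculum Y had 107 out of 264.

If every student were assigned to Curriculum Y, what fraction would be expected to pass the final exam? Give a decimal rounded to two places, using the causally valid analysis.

0.60

Prior GPA band differs across teaching methods for reasons unrelated to any effect of the teaching method itself, and it separately predicts the outcome — a classic confounder. We must compare within prior GPA band levels.
Standardising Curriculum Y to the population prior GPA band mix: 0.283·48/56 + 0.333·98/160 + 0.383·107/264 = 0.602.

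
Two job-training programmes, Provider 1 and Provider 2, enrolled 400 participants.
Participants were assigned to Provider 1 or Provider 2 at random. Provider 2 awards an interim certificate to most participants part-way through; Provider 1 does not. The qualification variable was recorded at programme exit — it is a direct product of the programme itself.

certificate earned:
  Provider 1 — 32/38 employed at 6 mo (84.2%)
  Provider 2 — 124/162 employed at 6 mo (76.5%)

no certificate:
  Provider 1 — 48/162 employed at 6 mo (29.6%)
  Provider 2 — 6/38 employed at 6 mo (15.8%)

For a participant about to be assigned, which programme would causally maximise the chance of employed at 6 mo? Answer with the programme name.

Qualification attained during the programme is recorded after the programme and is itself shifted by it — it sits on the causal path from programme to outcome. Conditioning on a mediator would strip out part of the effect we want; the pooled comparison gives the total causal effect.
Pooled: Provider 1 40.0% vs Provider 2 65.0%; Provider 2 is higher overall.

Provider 2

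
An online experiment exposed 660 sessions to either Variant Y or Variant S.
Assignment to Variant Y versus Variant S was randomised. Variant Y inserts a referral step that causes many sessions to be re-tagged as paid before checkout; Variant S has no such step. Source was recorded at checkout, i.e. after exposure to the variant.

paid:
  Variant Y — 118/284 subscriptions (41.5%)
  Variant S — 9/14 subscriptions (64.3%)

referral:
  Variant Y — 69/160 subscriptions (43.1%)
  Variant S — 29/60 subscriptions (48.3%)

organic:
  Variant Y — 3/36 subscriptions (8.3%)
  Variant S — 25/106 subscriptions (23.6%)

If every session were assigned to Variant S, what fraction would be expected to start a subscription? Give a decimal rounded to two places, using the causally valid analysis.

The stratified and pooled comparisons disagree (Variant S wins within each traffic source; Variant Y wins overall), so the answer turns on the causal role of traffic source.
The distribution of traffic source is itself part of what the variant does — it is an intermediate outcome. Holding it fixed would remove that part of the effect; the total effect is the pooled difference.
So P(outcome | do(Variant S)) is just the pooled rate for Variant S: 63/180 = 0.350.

0.35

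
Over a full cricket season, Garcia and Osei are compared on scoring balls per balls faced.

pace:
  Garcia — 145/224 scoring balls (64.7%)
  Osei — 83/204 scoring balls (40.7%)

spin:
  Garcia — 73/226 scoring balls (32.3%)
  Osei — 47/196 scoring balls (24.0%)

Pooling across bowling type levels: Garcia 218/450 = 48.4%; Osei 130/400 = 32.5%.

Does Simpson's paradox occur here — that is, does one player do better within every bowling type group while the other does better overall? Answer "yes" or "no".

no

Within each bowling type level (pace 64.7% vs 40.7%; spin 32.3% vs 24.0%), Garcia has the higher rate every time. Pooled: 48.4% vs 32.5% — Garcia has the higher rate overall. They agree.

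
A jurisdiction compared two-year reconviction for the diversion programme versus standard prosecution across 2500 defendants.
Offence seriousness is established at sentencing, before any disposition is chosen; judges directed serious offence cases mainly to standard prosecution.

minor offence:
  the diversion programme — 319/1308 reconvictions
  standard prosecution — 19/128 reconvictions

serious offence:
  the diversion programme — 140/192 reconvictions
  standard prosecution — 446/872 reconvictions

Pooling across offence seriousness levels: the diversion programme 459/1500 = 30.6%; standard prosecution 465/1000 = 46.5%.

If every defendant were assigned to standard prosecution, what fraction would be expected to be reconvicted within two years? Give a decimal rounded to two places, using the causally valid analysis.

Offence seriousness satisfies the back-door criterion: it is not a descendant of the disposition, and it blocks the spurious path from disposition to outcome. Adjusting for it (i.e., using the within-offence seriousness rates) gives the causal effect.
Standardising standard prosecution to the population offence seriousness mix: 0.574·19/128 + 0.426·446/872 = 0.303.

0.30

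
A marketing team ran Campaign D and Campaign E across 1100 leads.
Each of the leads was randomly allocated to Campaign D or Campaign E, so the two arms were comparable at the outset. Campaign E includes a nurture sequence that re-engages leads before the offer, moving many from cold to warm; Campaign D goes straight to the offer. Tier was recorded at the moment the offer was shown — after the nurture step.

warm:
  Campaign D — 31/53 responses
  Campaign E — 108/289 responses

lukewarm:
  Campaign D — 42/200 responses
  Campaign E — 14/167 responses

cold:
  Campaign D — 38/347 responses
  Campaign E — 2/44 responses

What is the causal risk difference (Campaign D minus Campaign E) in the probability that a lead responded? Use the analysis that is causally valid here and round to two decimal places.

-0.06

Engagement tier is downstream of the campaign. One should not condition on a consequence of treatment, so the overall rates are the right comparison.
The causal difference is the pooled difference: 0.185 − 0.248 = -0.063.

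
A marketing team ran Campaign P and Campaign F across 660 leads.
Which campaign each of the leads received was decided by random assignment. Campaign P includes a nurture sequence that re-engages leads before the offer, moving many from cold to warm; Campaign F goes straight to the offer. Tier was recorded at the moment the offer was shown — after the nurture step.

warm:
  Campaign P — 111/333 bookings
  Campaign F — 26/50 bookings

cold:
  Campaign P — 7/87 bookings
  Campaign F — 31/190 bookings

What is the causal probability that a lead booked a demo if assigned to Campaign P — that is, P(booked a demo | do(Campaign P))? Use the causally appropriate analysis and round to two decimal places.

The stratified and pooled comparisons disagree (Campaign F wins within each engagement tier; Campaign P wins overall), so the answer turns on the causal role of engagement tier.
Engagement tier lies on the pathway campaign → engagement tier → outcome, so adjusting for it blocks the indirect effect. For the total causal effect of campaign, use the unadjusted pooled rates.
So P(outcome | do(Campaign P)) is just the pooled rate for Campaign P: 118/420 = 0.281.

0.28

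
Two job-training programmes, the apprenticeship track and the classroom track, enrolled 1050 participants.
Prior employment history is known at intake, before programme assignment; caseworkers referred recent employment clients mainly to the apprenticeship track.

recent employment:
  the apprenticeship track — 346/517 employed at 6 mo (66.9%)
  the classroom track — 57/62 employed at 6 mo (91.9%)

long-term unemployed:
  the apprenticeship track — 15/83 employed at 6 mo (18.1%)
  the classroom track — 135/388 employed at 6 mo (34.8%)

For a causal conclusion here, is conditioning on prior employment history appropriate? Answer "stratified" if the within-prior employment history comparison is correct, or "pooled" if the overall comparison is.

Prior employment history differs across programmes for reasons unrelated to any effect of the programme itself, and it separately predicts the outcome — a classic confounder. We must compare within prior employment history levels.
Within each level — recent employment: 66.9% vs 91.9%; long-term unemployed: 18.1% vs 34.8% — the classroom track is higher every time.

stratified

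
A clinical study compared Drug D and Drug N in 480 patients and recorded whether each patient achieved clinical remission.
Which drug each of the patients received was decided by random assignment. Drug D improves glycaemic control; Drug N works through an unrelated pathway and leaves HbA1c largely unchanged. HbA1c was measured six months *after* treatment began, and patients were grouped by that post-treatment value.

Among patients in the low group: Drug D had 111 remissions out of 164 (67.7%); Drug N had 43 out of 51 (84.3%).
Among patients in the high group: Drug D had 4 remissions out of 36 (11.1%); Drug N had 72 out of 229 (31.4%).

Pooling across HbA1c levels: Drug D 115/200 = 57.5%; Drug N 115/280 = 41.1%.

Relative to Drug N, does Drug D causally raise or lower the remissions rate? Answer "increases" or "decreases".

The distribution of HbA1c is itself part of what the drug does — it is an intermediate outcome. Holding it fixed would remove that part of the effect; the total effect is the pooled difference.
Pooled: Drug D 57.5% vs Drug N 41.1%; Drug D is higher overall.

increases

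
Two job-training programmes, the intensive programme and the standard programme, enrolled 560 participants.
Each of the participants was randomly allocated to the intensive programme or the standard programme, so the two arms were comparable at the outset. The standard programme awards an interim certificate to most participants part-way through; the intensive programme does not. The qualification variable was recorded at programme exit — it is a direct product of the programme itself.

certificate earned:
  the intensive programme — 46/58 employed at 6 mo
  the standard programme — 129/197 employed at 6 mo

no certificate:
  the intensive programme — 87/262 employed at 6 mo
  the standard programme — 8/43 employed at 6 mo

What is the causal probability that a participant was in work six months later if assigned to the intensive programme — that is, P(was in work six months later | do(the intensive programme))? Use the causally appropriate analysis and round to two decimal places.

Qualification attained during the programme here is a post-treatment variable shaped by the programme; conditioning on it would introduce bias rather than remove it. The overall comparison is the causal one.
So P(outcome | do(the intensive programme)) is just the pooled rate for the intensive programme: 133/320 = 0.416.

0.42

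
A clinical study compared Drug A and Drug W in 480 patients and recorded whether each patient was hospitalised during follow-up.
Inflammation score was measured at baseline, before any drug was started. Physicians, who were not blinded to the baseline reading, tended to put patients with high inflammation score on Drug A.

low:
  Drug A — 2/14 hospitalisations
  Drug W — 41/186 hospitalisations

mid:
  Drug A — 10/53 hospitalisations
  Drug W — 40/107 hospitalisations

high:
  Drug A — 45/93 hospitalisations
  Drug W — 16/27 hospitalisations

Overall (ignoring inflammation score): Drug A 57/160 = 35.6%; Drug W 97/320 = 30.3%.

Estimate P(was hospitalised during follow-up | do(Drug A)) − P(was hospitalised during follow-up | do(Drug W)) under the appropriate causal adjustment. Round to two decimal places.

The imbalance in inflammation score arose from how patients were allocated, not from anything the drug did; and inflammation score independently affects the outcome. The pooled gap is confounded — condition on inflammation score.
Adjusting over the population distribution of inflammation score: 0.417·(0.143−0.220) + 0.333·(0.189−0.374) + 0.250·(0.484−0.593) = -0.121.

-0.12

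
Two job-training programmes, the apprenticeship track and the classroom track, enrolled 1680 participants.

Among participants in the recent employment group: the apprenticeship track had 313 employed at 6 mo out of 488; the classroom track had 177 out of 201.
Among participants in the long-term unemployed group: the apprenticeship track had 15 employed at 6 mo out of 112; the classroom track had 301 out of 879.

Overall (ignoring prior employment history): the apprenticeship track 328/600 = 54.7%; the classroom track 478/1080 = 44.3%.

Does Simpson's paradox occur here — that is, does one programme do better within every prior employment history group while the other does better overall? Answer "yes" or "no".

yes

Within each prior employment history level (recent employment 64.1% vs 88.1%; long-term unemployed 13.4% vs 34.2%), the classroom track has the higher rate every time. Pooled: 54.7% vs 44.3% — the apprenticeship track has the higher rate overall. The two comparisons disagree.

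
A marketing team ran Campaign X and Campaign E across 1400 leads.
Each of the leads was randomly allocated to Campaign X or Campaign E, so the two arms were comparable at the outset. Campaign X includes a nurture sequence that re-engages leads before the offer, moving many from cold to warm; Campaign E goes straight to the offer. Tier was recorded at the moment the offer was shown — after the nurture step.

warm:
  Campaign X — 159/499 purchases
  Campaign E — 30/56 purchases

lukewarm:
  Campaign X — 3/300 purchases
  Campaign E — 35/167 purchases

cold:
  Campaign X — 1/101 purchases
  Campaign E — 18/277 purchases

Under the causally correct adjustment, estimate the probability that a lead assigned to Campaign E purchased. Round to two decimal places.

Campaign E is higher inside every engagement tier stratum but Campaign X is higher in aggregate. Whether to stratify depends on how engagement tier relates to the campaign.
Engagement tier is downstream of the campaign. One should not condition on a consequence of treatment, so the overall rates are the right comparison.
So P(outcome | do(Campaign E)) is just the pooled rate for Campaign E: 83/500 = 0.166.

0.17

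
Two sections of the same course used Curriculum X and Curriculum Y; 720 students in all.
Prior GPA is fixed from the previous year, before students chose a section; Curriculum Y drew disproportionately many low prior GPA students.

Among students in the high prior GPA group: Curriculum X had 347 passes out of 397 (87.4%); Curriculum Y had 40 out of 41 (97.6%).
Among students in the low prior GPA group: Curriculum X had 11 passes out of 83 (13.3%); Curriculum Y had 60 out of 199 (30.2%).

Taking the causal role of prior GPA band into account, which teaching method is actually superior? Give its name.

Since prior GPA band is a pre-existing factor (not a product of the teaching method) and it affects the outcome on its own, it is a confounder. The stratified rates, not the pooled rate, identify the causal effect.
Within each level — high prior GPA: 87.4% vs 97.6%; low prior GPA: 13.3% vs 30.2% — Curriculum Y is higher every time.

Curriculum Y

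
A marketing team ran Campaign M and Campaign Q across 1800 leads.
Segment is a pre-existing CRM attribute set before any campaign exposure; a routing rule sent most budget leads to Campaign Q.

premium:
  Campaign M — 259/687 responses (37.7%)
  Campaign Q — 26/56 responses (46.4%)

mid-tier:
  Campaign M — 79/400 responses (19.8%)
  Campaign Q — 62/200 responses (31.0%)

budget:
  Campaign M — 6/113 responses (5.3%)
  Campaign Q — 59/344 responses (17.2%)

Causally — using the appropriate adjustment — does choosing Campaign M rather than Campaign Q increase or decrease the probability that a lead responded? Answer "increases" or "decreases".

Within every customer segment level Campaign Q has the higher rate, yet pooled Campaign M does — Simpson's reversal.
Customer segment satisfies the back-door criterion: it is not a descendant of the campaign, and it blocks the spurious path from campaign to outcome. Adjusting for it (i.e., using the within-customer segment rates) gives the causal effect.
Within each level — premium: 37.7% vs 46.4%; mid-tier: 19.8% vs 31.0%; budget: 5.3% vs 17.2% — Campaign Q is higher every time.

decreases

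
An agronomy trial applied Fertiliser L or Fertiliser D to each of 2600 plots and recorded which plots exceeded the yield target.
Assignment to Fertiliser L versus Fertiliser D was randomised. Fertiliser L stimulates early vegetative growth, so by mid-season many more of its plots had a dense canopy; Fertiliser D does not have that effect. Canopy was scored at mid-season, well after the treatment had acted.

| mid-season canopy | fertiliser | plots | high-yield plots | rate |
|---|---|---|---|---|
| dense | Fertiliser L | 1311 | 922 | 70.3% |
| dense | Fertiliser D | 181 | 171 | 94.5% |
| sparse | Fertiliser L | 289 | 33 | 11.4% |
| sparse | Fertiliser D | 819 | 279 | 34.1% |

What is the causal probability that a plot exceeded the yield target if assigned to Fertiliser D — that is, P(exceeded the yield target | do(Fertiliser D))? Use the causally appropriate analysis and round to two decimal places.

0.45

The distribution of mid-season canopy is itself part of what the fertiliser does — it is an intermediate outcome. Holding it fixed would remove that part of the effect; the total effect is the pooled difference.
So P(outcome | do(Fertiliser D)) is just the pooled rate for Fertiliser D: 450/1000 = 0.450.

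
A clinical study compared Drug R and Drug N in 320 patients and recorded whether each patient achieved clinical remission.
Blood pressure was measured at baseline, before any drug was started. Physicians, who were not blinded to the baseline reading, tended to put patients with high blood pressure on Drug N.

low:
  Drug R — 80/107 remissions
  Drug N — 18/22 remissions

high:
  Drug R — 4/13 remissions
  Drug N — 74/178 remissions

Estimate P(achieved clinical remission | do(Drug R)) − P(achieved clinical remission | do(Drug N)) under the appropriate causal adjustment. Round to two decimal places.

Within every blood pressure level Drug N has the higher rate, yet pooled Drug R does — Simpson's reversal.
Blood pressure satisfies the back-door criterion: it is not a descendant of the drug, and it blocks the spurious path from drug to outcome. Adjusting for it (i.e., using the within-blood pressure rates) gives the causal effect.
Adjusting over the population distribution of blood pressure: 0.403·(0.748−0.818) + 0.597·(0.308−0.416) = -0.093.

-0.09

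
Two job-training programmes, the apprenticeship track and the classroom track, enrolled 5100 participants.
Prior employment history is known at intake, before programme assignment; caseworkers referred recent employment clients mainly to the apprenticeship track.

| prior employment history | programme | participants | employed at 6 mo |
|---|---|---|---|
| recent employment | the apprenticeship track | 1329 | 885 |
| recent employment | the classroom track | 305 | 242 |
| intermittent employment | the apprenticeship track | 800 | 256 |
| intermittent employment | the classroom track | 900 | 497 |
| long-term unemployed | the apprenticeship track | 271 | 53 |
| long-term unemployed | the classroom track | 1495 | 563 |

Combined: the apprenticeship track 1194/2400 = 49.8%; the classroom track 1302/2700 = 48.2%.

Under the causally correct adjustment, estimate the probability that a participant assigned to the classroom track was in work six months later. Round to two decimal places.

0.57

the classroom track is higher inside every prior employment history stratum but the apprenticeship track is higher in aggregate. Whether to stratify depends on how prior employment history relates to the programme.
The imbalance in prior employment history arose from how participants were allocated, not from anything the programme did; and prior employment history independently affects the outcome. The pooled gap is confounded — condition on prior employment history.
Standardising the classroom track to the population prior employment history mix: 0.320·242/305 + 0.333·497/900 + 0.346·563/1495 = 0.569.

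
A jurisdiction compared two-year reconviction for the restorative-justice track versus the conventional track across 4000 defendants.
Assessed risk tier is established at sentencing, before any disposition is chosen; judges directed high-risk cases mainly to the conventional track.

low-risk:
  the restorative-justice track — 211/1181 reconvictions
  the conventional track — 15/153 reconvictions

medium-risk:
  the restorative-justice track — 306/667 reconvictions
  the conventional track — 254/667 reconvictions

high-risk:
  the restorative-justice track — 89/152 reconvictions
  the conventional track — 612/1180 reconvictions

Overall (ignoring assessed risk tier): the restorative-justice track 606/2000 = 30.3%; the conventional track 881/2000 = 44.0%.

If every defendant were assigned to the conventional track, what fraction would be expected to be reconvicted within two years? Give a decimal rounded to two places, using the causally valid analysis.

0.33

the conventional track is lower inside every assessed risk tier stratum but the restorative-justice track is lower in aggregate. Whether to stratify depends on how assessed risk tier relates to the disposition.
Nothing the disposition does changes assessed risk tier; the imbalance is an allocation artefact. With assessed risk tier also predicting the outcome, the pooled figure is confounded, and the within-stratum comparison is the causal one.
Standardising the conventional track to the population assessed risk tier mix: 0.334·15/153 + 0.334·254/667 + 0.333·612/1180 = 0.332.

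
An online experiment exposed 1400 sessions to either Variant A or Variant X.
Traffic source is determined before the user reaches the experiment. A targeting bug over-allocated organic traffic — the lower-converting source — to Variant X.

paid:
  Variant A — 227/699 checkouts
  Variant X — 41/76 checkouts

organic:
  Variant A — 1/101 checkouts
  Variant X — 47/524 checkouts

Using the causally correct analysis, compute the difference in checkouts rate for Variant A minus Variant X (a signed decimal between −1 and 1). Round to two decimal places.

-0.15

The traffic source-specific comparison favours Variant X throughout, but the pooled figures favour Variant A. The question is whether to condition on traffic source.
Traffic source is set before the variant has any effect — it is not caused by the variant — and it independently drives the outcome. That makes it a confounder, so the causal comparison is within traffic source levels.
Adjusting over the population distribution of traffic source: 0.554·(0.325−0.539) + 0.446·(0.010−0.090) = -0.154.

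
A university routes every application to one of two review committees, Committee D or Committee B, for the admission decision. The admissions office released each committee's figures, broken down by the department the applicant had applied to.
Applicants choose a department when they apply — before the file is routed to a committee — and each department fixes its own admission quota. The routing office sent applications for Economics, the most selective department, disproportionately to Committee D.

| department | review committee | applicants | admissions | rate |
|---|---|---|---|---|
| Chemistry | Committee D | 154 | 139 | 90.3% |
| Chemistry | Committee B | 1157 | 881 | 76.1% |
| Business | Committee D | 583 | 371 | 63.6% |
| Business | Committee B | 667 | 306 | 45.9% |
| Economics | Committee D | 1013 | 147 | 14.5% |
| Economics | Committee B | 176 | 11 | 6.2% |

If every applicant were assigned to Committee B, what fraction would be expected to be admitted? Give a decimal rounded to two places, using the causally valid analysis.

Here department is a common cause — it drives both which review committee a case falls under and the outcome. The crude comparison mixes populations; the stratum-specific rates are the causally relevant ones.
Standardising Committee B to the population department mix: 0.350·881/1157 + 0.333·306/667 + 0.317·11/176 = 0.439.

0.44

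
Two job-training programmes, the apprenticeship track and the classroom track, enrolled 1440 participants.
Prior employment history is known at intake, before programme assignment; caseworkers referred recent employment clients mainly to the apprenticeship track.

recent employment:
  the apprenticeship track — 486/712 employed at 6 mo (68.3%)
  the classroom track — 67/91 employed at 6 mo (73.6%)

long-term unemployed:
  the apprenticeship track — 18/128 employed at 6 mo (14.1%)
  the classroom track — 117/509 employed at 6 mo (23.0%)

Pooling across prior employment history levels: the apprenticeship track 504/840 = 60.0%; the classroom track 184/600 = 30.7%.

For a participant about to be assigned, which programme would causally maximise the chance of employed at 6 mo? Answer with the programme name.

The imbalance in prior employment history arose from how participants were allocated, not from anything the programme did; and prior employment history independently affects the outcome. The pooled gap is confounded — condition on prior employment history.
Within each level — recent employment: 68.3% vs 73.6%; long-term unemployed: 14.1% vs 23.0% — the classroom track is higher every time.

the classroom track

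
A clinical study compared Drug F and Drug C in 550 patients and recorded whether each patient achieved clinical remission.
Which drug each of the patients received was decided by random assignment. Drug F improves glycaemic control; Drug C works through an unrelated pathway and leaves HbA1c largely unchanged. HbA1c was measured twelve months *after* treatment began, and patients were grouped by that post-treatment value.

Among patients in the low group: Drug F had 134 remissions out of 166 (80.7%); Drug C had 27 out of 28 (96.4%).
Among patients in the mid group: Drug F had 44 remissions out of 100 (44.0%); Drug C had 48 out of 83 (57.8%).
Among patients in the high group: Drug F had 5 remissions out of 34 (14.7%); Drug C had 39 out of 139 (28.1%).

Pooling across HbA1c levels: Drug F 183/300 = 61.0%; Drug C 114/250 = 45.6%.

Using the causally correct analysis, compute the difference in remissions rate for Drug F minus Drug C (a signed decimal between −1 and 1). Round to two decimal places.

+0.15

Drug C is higher inside every HbA1c stratum but Drug F is higher in aggregate. Whether to stratify depends on how HbA1c relates to the drug.
HbA1c is recorded after the drug and is itself shifted by it — it sits on the causal path from drug to outcome. Conditioning on a mediator would strip out part of the effect we want; the pooled comparison gives the total causal effect.
The causal difference is the pooled difference: 0.610 − 0.456 = +0.154.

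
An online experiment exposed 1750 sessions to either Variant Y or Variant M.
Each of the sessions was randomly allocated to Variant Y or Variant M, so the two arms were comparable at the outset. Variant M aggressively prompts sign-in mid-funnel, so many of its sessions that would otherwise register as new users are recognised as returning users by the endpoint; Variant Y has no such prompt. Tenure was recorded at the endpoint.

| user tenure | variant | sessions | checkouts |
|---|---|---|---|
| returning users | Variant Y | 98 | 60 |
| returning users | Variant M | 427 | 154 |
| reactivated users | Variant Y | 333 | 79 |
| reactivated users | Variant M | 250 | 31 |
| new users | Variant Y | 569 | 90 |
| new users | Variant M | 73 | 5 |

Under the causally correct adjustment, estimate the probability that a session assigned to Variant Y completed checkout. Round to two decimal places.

0.23

The user tenure-specific comparison favours Variant Y throughout, but the pooled figures favour Variant M. The question is whether to condition on user tenure.
Stratifying would compare variants among sessions the variants themselves sorted into user tenure groups — a form of selection on an intermediate. The unconditioned pooled rates give the total causal effect.
So P(outcome | do(Variant Y)) is just the pooled rate for Variant Y: 229/1000 = 0.229.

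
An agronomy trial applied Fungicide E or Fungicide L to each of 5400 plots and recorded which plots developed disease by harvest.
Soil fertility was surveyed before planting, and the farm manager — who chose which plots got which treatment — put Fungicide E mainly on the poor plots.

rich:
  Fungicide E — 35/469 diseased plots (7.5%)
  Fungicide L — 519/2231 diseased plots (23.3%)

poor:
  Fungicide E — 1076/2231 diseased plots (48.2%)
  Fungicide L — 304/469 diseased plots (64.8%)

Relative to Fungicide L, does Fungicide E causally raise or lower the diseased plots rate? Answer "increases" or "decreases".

The stratified and pooled comparisons disagree (Fungicide E wins within each soil fertility; Fungicide L wins overall), so the answer turns on the causal role of soil fertility.
Here soil fertility is a common cause — it drives both which fungicide a case falls under and the outcome. The crude comparison mixes populations; the stratum-specific rates are the causally relevant ones.
Within each level — rich: 7.5% vs 23.3%; poor: 48.2% vs 64.8% — Fungicide E is lower every time.

decreases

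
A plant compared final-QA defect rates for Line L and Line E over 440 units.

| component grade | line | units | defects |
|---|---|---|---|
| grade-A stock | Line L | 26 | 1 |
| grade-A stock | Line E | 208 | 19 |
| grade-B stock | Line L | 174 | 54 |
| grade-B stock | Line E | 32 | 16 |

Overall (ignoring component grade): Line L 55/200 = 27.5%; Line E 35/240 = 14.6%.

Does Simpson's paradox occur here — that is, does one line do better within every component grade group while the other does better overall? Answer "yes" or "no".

Within each component grade level (grade-A stock 3.8% vs 9.1%; grade-B stock 31.0% vs 50.0%), Line L has the lower rate every time. Pooled: 27.5% vs 14.6% — Line E has the lower rate overall. The two comparisons disagree.

yes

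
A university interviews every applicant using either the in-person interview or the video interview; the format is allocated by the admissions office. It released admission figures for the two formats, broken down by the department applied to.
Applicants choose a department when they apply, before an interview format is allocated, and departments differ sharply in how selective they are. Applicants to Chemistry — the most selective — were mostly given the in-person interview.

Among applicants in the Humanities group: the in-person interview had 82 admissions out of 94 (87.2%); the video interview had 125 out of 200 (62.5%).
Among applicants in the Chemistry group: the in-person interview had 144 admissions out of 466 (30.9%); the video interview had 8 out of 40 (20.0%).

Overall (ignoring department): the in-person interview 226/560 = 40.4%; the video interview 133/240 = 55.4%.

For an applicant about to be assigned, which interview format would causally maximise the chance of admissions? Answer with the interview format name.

Department satisfies the back-door criterion: it is not a descendant of the interview format, and it blocks the spurious path from interview format to outcome. Adjusting for it (i.e., using the within-department rates) gives the causal effect.
Within each level — Humanities: 87.2% vs 62.5%; Chemistry: 30.9% vs 20.0% — the in-person interview is higher every time.

the in-person interview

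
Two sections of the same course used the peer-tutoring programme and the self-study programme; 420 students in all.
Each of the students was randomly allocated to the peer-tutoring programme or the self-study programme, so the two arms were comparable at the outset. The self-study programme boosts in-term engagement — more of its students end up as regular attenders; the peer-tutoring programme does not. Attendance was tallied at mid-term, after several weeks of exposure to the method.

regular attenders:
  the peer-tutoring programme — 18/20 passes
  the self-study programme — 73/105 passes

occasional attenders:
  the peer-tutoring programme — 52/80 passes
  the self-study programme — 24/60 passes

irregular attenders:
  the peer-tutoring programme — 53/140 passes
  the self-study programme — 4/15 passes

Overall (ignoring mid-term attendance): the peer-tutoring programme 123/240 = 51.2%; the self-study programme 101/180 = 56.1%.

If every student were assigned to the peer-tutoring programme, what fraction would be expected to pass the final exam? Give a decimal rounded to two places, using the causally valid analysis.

Within every mid-term attendance level the peer-tutoring programme has the higher rate, yet pooled the self-study programme does — Simpson's reversal.
Mid-term attendance is recorded after the teaching method and is itself shifted by it — it sits on the causal path from teaching method to outcome. Conditioning on a mediator would strip out part of the effect we want; the pooled comparison gives the total causal effect.
So P(outcome | do(the peer-tutoring programme)) is just the pooled rate for the peer-tutoring programme: 123/240 = 0.512.

0.51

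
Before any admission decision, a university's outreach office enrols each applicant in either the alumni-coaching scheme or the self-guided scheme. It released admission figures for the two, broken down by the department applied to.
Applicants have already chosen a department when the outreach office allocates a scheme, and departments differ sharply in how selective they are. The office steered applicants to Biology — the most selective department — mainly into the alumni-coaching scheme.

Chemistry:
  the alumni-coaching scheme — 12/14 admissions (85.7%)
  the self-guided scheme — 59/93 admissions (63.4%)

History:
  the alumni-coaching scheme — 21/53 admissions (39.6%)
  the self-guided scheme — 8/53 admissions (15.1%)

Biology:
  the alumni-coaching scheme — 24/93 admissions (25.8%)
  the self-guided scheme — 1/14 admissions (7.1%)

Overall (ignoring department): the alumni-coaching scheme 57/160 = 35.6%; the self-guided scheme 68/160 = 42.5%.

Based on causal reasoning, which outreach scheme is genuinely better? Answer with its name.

the alumni-coaching scheme

the alumni-coaching scheme is higher inside every department stratum but the self-guided scheme is higher in aggregate. Whether to stratify depends on how department relates to the outreach scheme.
Since department is a pre-existing factor (not a product of the outreach scheme) and it affects the outcome on its own, it is a confounder. The stratified rates, not the pooled rate, identify the causal effect.
Within each level — Chemistry: 85.7% vs 63.4%; History: 39.6% vs 15.1%; Biology: 25.8% vs 7.1% — the alumni-coaching scheme is higher every time.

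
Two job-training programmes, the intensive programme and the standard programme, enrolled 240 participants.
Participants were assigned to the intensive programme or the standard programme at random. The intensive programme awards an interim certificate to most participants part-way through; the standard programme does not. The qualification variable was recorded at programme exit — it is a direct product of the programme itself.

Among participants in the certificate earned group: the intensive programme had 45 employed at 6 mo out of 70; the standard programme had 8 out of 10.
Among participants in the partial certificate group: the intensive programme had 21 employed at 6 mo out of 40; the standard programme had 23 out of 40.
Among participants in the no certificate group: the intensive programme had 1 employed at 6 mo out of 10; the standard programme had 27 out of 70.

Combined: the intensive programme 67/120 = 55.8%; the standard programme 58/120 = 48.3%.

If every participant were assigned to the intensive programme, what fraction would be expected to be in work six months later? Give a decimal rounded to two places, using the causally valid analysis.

Stratifying would compare programmes among participants the programmes themselves sorted into qualification attained during the programme groups — a form of selection on an intermediate. The unconditioned pooled rates give the total causal effect.
So P(outcome | do(the intensive programme)) is just the pooled rate for the intensive programme: 67/120 = 0.558.

0.56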